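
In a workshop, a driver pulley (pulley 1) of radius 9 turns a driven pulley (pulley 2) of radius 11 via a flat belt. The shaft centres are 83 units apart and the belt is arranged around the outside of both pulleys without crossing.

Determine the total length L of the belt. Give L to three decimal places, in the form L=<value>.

L=228.880

open belt: β = asin((r2−r1)/C) = asin(2/83) = 1.3808°
wrap1 = π − 2β = 177.2385°
wrap2 = π + 2β = 182.7615°
tangent length = C·cosβ = 82.9759
L = r1·wrap1 + r2·wrap2 + 2·C·cosβ = 9·3.0934 + 11·3.1898 + 2·82.9759 = 228.8800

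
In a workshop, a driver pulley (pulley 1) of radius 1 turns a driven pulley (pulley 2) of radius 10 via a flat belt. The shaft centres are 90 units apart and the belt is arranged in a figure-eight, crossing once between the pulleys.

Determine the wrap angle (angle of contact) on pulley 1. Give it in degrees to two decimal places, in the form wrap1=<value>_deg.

crossed belt: β = asin((r1+r2)/C) = asin(11/90) = 7.0204°
wrap1 = wrap2 = π + 2β = 194.0407°

wrap1=194.04_deg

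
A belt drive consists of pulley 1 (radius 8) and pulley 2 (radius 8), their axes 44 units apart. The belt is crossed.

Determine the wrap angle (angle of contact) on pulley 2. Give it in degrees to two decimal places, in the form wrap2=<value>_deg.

crossed belt: β = asin((r1+r2)/C) = asin(16/44) = 21.3237°
wrap1 = wrap2 = π + 2β = 222.6474°

wrap2=222.65_deg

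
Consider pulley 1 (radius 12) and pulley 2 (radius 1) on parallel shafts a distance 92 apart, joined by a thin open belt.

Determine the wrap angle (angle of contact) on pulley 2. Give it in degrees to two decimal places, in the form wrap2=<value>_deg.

wrap2=166.27_deg

open belt: β = asin((r2−r1)/C) = asin(-11/92) = -6.8670°
wrap1 = π − 2β = 193.7340°
wrap2 = π + 2β = 166.2660°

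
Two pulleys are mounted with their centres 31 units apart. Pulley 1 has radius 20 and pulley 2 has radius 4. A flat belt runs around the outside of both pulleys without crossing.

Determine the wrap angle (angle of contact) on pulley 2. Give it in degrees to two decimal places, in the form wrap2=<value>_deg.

wrap2=117.85_deg

open belt: β = asin((r2−r1)/C) = asin(-16/31) = -31.0730°
wrap1 = π − 2β = 242.1459°
wrap2 = π + 2β = 117.8541°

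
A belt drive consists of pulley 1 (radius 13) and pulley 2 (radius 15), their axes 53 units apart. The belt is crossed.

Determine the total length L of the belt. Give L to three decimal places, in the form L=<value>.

L=209.134

crossed belt: β = asin((r1+r2)/C) = asin(28/53) = 31.8908°
wrap1 = wrap2 = π + 2β = 243.7816°
tangent length = C·cosβ = 45.0000
L = (r1+r2)·wrap + 2·C·cosβ = 28·4.2548 + 2·45.0000 = 209.1342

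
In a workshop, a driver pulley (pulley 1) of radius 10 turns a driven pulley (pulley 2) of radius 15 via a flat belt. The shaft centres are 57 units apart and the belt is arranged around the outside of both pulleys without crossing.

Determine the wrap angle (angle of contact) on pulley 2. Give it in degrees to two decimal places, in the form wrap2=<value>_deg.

open belt: β = asin((r2−r1)/C) = asin(5/57) = 5.0324°
wrap1 = π − 2β = 169.9352°
wrap2 = π + 2β = 190.0648°

wrap2=190.06_deg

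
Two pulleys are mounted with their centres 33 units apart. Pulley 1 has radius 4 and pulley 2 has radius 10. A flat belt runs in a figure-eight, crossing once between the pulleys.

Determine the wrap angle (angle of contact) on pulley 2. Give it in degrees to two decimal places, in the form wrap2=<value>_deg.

wrap2=230.21_deg

crossed belt: β = asin((r1+r2)/C) = asin(14/33) = 25.1027°
wrap1 = wrap2 = π + 2β = 230.2054°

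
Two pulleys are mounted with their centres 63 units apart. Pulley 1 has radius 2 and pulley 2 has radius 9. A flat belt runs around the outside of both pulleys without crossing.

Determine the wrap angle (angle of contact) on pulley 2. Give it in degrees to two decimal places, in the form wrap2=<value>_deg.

open belt: β = asin((r2−r1)/C) = asin(7/63) = 6.3794°
wrap1 = π − 2β = 167.2413°
wrap2 = π + 2β = 192.7587°

wrap2=192.76_deg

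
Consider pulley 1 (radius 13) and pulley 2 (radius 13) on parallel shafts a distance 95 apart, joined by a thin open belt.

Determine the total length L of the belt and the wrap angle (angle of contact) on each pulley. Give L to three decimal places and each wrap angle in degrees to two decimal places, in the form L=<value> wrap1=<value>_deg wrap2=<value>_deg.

L=271.681 wrap1=180.00_deg wrap2=180.00_deg

open belt: β = asin((r2−r1)/C) = asin(0/95) = 0.0000°
wrap1 = π − 2β = 180.0000°
wrap2 = π + 2β = 180.0000°
tangent length = C·cosβ = 95.0000
L = r1·wrap1 + r2·wrap2 + 2·C·cosβ = 13·3.1416 + 13·3.1416 + 2·95.0000 = 271.6814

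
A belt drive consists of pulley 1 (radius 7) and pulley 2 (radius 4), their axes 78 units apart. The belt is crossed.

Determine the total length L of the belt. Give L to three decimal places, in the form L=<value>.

L=192.111

crossed belt: β = asin((r1+r2)/C) = asin(11/78) = 8.1072°
wrap1 = wrap2 = π + 2β = 196.2144°
tangent length = C·cosβ = 77.2205
L = (r1+r2)·wrap + 2·C·cosβ = 11·3.4246 + 2·77.2205 = 192.1114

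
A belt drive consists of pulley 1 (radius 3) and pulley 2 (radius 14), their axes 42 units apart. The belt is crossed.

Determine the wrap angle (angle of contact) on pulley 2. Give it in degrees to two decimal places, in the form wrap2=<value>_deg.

crossed belt: β = asin((r1+r2)/C) = asin(17/42) = 23.8762°
wrap1 = wrap2 = π + 2β = 227.7524°

wrap2=227.75_deg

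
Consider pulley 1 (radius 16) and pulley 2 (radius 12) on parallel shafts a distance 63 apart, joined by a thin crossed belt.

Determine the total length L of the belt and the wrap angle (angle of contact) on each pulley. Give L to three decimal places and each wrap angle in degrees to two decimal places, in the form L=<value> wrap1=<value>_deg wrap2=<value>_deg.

crossed belt: β = asin((r1+r2)/C) = asin(28/63) = 26.3878°
wrap1 = wrap2 = π + 2β = 232.7756°
tangent length = C·cosβ = 56.4358
L = (r1+r2)·wrap + 2·C·cosβ = 28·4.0627 + 2·56.4358 = 226.6272

L=226.627 wrap1=232.78_deg wrap2=232.78_deg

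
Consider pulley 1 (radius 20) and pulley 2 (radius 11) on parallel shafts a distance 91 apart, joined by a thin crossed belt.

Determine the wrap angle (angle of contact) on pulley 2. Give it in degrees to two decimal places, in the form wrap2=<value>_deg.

crossed belt: β = asin((r1+r2)/C) = asin(31/91) = 19.9170°
wrap1 = wrap2 = π + 2β = 219.8341°

wrap2=219.83_deg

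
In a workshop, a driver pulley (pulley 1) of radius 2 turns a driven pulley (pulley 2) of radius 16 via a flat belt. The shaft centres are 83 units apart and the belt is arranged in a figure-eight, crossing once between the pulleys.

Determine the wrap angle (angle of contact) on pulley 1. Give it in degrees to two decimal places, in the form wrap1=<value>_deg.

wrap1=205.05_deg

crossed belt: β = asin((r1+r2)/C) = asin(18/83) = 12.5251°
wrap1 = wrap2 = π + 2β = 205.0502°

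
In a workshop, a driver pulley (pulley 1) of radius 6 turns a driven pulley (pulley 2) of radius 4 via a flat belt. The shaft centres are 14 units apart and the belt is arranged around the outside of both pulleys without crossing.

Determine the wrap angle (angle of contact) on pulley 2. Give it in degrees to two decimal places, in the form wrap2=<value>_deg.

wrap2=163.57_deg

open belt: β = asin((r2−r1)/C) = asin(-2/14) = -8.2132°
wrap1 = π − 2β = 196.4264°
wrap2 = π + 2β = 163.5736°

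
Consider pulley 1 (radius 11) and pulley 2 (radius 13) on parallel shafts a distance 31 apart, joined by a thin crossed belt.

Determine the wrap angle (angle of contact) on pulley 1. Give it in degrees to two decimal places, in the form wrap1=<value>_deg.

wrap1=281.46_deg

crossed belt: β = asin((r1+r2)/C) = asin(24/31) = 50.7320°
wrap1 = wrap2 = π + 2β = 281.4639°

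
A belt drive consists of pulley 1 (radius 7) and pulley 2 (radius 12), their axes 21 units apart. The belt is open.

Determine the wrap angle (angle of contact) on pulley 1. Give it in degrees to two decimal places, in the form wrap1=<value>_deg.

open belt: β = asin((r2−r1)/C) = asin(5/21) = 13.7741°
wrap1 = π − 2β = 152.4517°
wrap2 = π + 2β = 207.5483°

wrap1=152.45_deg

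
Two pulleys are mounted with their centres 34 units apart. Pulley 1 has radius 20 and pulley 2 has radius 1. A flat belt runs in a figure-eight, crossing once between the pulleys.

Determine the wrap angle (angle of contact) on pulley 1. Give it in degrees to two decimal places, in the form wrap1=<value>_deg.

wrap1=256.29_deg

crossed belt: β = asin((r1+r2)/C) = asin(21/34) = 38.1445°
wrap1 = wrap2 = π + 2β = 256.2890°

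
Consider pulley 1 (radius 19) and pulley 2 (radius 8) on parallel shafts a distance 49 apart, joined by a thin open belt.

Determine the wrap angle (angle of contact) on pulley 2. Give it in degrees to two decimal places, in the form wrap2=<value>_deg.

wrap2=154.05_deg

open belt: β = asin((r2−r1)/C) = asin(-11/49) = -12.9729°
wrap1 = π − 2β = 205.9458°
wrap2 = π + 2β = 154.0542°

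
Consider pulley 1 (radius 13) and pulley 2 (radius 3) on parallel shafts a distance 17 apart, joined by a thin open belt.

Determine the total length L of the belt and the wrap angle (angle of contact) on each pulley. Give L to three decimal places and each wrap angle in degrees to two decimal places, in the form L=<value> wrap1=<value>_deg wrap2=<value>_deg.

L=90.338 wrap1=252.06_deg wrap2=107.94_deg

open belt: β = asin((r2−r1)/C) = asin(-10/17) = -36.0319°
wrap1 = π − 2β = 252.0638°
wrap2 = π + 2β = 107.9362°
tangent length = C·cosβ = 13.7477
L = r1·wrap1 + r2·wrap2 + 2·C·cosβ = 13·4.3993 + 3·1.8838 + 2·13.7477 = 90.3384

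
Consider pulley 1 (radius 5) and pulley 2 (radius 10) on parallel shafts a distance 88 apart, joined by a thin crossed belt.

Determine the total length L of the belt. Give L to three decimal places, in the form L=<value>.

crossed belt: β = asin((r1+r2)/C) = asin(15/88) = 9.8142°
wrap1 = wrap2 = π + 2β = 199.6285°
tangent length = C·cosβ = 86.7122
L = (r1+r2)·wrap + 2·C·cosβ = 15·3.4842 + 2·86.7122 = 225.6870

L=225.687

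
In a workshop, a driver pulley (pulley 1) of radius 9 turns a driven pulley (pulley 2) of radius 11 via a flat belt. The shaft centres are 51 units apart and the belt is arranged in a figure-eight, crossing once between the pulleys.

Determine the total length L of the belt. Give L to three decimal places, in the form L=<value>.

L=172.780

crossed belt: β = asin((r1+r2)/C) = asin(20/51) = 23.0888°
wrap1 = wrap2 = π + 2β = 226.1775°
tangent length = C·cosβ = 46.9148
L = (r1+r2)·wrap + 2·C·cosβ = 20·3.9475 + 2·46.9148 = 172.7805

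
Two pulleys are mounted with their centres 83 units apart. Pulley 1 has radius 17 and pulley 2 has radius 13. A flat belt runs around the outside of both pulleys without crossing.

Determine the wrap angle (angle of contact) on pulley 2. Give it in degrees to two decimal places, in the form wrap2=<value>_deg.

wrap2=174.48_deg

open belt: β = asin((r2−r1)/C) = asin(-4/83) = -2.7623°
wrap1 = π − 2β = 185.5246°
wrap2 = π + 2β = 174.4754°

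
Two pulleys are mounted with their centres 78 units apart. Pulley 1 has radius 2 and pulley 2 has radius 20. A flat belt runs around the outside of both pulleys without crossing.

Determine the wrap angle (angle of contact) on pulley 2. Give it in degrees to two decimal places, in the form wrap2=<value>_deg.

wrap2=206.68_deg

open belt: β = asin((r2−r1)/C) = asin(18/78) = 13.3424°
wrap1 = π − 2β = 153.3153°
wrap2 = π + 2β = 206.6847°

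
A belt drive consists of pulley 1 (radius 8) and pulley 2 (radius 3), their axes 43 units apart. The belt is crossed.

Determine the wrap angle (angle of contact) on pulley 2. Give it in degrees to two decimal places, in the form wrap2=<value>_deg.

crossed belt: β = asin((r1+r2)/C) = asin(11/43) = 14.8218°
wrap1 = wrap2 = π + 2β = 209.6436°

wrap2=209.64_deg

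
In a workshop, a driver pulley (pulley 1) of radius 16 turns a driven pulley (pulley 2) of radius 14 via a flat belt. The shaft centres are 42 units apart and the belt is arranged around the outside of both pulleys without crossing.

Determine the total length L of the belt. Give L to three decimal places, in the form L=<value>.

open belt: β = asin((r2−r1)/C) = asin(-2/42) = -2.7294°
wrap1 = π − 2β = 185.4588°
wrap2 = π + 2β = 174.5412°
tangent length = C·cosβ = 41.9524
L = r1·wrap1 + r2·wrap2 + 2·C·cosβ = 16·3.2369 + 14·3.0463 + 2·41.9524 = 178.3430

L=178.343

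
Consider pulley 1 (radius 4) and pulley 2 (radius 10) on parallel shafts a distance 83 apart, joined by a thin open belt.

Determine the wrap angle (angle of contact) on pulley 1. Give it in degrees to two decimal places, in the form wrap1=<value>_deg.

wrap1=171.71_deg

open belt: β = asin((r2−r1)/C) = asin(6/83) = 4.1455°
wrap1 = π − 2β = 171.7090°
wrap2 = π + 2β = 188.2910°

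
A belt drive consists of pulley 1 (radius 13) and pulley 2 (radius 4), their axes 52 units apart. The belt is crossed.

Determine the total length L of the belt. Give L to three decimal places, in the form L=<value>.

crossed belt: β = asin((r1+r2)/C) = asin(17/52) = 19.0821°
wrap1 = wrap2 = π + 2β = 218.1642°
tangent length = C·cosβ = 49.1426
L = (r1+r2)·wrap + 2·C·cosβ = 17·3.8077 + 2·49.1426 = 163.0159

L=163.016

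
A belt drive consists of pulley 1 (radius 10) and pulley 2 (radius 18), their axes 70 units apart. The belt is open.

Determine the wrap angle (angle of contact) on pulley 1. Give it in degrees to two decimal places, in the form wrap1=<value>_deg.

open belt: β = asin((r2−r1)/C) = asin(8/70) = 6.5624°
wrap1 = π − 2β = 166.8751°
wrap2 = π + 2β = 193.1249°

wrap1=166.88_deg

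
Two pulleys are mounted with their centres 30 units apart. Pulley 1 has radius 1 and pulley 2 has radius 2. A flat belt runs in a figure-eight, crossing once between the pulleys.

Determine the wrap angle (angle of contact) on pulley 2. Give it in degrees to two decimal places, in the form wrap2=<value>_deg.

wrap2=191.48_deg

crossed belt: β = asin((r1+r2)/C) = asin(3/30) = 5.7392°
wrap1 = wrap2 = π + 2β = 191.4783°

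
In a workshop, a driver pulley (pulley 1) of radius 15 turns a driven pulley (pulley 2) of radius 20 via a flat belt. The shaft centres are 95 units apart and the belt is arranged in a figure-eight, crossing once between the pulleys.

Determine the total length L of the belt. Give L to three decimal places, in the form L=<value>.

crossed belt: β = asin((r1+r2)/C) = asin(35/95) = 21.6183°
wrap1 = wrap2 = π + 2β = 223.2365°
tangent length = C·cosβ = 88.3176
L = (r1+r2)·wrap + 2·C·cosβ = 35·3.8962 + 2·88.3176 = 313.0027

L=313.003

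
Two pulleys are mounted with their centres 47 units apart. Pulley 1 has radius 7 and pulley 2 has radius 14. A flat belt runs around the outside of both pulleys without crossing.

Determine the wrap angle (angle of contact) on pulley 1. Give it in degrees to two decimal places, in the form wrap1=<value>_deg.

open belt: β = asin((r2−r1)/C) = asin(7/47) = 8.5653°
wrap1 = π − 2β = 162.8694°
wrap2 = π + 2β = 197.1306°

wrap1=162.87_deg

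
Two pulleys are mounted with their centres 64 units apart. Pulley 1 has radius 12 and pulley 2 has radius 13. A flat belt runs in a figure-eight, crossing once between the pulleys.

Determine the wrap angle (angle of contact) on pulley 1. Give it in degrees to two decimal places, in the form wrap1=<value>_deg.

wrap1=225.99_deg

crossed belt: β = asin((r1+r2)/C) = asin(25/64) = 22.9934°
wrap1 = wrap2 = π + 2β = 225.9868°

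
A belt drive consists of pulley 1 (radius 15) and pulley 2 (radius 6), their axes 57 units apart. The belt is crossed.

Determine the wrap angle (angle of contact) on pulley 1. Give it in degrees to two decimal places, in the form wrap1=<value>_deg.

crossed belt: β = asin((r1+r2)/C) = asin(21/57) = 21.6183°
wrap1 = wrap2 = π + 2β = 223.2365°

wrap1=223.24_deg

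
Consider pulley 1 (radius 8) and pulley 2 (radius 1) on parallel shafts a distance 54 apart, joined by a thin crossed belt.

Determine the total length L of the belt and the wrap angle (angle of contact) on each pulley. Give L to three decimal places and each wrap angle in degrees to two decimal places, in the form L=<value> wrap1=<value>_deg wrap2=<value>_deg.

L=137.778 wrap1=199.19_deg wrap2=199.19_deg

crossed belt: β = asin((r1+r2)/C) = asin(9/54) = 9.5941°
wrap1 = wrap2 = π + 2β = 199.1881°
tangent length = C·cosβ = 53.2447
L = (r1+r2)·wrap + 2·C·cosβ = 9·3.4765 + 2·53.2447 = 137.7778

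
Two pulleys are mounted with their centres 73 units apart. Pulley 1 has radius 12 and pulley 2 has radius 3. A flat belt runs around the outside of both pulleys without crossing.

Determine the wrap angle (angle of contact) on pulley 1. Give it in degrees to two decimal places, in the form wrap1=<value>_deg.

open belt: β = asin((r2−r1)/C) = asin(-9/73) = -7.0819°
wrap1 = π − 2β = 194.1638°
wrap2 = π + 2β = 165.8362°

wrap1=194.16_deg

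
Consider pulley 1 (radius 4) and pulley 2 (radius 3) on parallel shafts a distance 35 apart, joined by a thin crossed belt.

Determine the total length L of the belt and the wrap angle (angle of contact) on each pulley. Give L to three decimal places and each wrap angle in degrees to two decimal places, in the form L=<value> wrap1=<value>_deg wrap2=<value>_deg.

L=93.396 wrap1=203.07_deg wrap2=203.07_deg

crossed belt: β = asin((r1+r2)/C) = asin(7/35) = 11.5370°
wrap1 = wrap2 = π + 2β = 203.0739°
tangent length = C·cosβ = 34.2929
L = (r1+r2)·wrap + 2·C·cosβ = 7·3.5443 + 2·34.2929 = 93.3959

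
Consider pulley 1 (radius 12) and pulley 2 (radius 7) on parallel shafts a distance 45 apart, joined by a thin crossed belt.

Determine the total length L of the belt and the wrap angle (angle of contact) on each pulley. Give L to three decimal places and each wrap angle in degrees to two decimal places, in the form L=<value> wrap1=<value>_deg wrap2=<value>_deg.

L=157.839 wrap1=229.95_deg wrap2=229.95_deg

crossed belt: β = asin((r1+r2)/C) = asin(19/45) = 24.9750°
wrap1 = wrap2 = π + 2β = 229.9499°
tangent length = C·cosβ = 40.7922
L = (r1+r2)·wrap + 2·C·cosβ = 19·4.0134 + 2·40.7922 = 157.8386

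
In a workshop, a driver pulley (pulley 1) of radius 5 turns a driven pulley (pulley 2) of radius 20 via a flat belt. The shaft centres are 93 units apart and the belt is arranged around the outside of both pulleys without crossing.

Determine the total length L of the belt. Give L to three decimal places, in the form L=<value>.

open belt: β = asin((r2−r1)/C) = asin(15/93) = 9.2818°
wrap1 = π − 2β = 161.4364°
wrap2 = π + 2β = 198.5636°
tangent length = C·cosβ = 91.7824
L = r1·wrap1 + r2·wrap2 + 2·C·cosβ = 5·2.8176 + 20·3.4656 + 2·91.7824 = 266.9645

L=266.964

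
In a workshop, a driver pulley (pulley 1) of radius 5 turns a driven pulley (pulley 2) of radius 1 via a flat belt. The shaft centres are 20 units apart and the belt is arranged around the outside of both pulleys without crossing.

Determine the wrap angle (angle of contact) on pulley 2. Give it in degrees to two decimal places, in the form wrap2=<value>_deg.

wrap2=156.93_deg

open belt: β = asin((r2−r1)/C) = asin(-4/20) = -11.5370°
wrap1 = π − 2β = 203.0739°
wrap2 = π + 2β = 156.9261°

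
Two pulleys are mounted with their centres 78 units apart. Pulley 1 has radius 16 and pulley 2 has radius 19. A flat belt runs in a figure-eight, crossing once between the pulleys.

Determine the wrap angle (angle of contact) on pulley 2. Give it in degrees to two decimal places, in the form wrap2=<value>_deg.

wrap2=233.32_deg

crossed belt: β = asin((r1+r2)/C) = asin(35/78) = 26.6615°
wrap1 = wrap2 = π + 2β = 233.3229°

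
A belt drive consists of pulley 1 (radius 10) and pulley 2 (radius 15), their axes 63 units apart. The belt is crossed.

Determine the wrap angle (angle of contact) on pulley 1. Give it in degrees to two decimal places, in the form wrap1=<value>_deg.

crossed belt: β = asin((r1+r2)/C) = asin(25/63) = 23.3799°
wrap1 = wrap2 = π + 2β = 226.7597°

wrap1=226.76_deg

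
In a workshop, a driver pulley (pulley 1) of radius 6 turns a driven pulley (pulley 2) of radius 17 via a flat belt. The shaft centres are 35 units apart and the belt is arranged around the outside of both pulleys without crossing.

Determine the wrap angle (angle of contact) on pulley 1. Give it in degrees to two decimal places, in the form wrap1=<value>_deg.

wrap1=143.36_deg

open belt: β = asin((r2−r1)/C) = asin(11/35) = 18.3177°
wrap1 = π − 2β = 143.3646°
wrap2 = π + 2β = 216.6354°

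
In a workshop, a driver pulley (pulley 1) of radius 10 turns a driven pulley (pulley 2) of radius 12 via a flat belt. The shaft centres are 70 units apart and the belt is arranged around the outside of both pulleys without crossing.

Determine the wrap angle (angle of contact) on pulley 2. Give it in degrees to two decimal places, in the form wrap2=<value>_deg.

wrap2=183.27_deg

open belt: β = asin((r2−r1)/C) = asin(2/70) = 1.6372°
wrap1 = π − 2β = 176.7255°
wrap2 = π + 2β = 183.2745°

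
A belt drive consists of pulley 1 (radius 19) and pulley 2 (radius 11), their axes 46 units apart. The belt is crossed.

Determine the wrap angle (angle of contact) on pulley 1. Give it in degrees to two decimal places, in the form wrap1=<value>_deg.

wrap1=261.41_deg

crossed belt: β = asin((r1+r2)/C) = asin(30/46) = 40.7057°
wrap1 = wrap2 = π + 2β = 261.4114°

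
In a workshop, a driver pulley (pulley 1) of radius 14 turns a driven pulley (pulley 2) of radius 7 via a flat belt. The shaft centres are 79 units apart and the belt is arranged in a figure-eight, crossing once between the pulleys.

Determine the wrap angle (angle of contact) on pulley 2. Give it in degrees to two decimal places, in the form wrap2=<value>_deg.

wrap2=210.83_deg

crossed belt: β = asin((r1+r2)/C) = asin(21/79) = 15.4158°
wrap1 = wrap2 = π + 2β = 210.8317°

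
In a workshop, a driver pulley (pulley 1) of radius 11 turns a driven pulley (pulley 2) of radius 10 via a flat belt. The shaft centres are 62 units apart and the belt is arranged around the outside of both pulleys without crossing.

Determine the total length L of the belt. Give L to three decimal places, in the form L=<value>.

L=189.990

open belt: β = asin((r2−r1)/C) = asin(-1/62) = -0.9242°
wrap1 = π − 2β = 181.8483°
wrap2 = π + 2β = 178.1517°
tangent length = C·cosβ = 61.9919
L = r1·wrap1 + r2·wrap2 + 2·C·cosβ = 11·3.1739 + 10·3.1093 + 2·61.9919 = 189.9896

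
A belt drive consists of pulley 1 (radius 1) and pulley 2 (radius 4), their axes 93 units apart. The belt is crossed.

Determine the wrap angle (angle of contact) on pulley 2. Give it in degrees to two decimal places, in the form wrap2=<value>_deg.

crossed belt: β = asin((r1+r2)/C) = asin(5/93) = 3.0819°
wrap1 = wrap2 = π + 2β = 186.1638°

wrap2=186.16_deg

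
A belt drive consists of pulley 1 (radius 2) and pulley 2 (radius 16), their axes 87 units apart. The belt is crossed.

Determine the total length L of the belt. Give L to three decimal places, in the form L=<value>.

crossed belt: β = asin((r1+r2)/C) = asin(18/87) = 11.9405°
wrap1 = wrap2 = π + 2β = 203.8811°
tangent length = C·cosβ = 85.1176
L = (r1+r2)·wrap + 2·C·cosβ = 18·3.5584 + 2·85.1176 = 234.2863

L=234.286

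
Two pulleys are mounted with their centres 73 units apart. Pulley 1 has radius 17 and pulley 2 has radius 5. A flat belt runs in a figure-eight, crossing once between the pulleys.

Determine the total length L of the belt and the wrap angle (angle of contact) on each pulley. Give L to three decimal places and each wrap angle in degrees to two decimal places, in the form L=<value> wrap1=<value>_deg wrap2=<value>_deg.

crossed belt: β = asin((r1+r2)/C) = asin(22/73) = 17.5399°
wrap1 = wrap2 = π + 2β = 215.0798°
tangent length = C·cosβ = 69.6060
L = (r1+r2)·wrap + 2·C·cosβ = 22·3.7539 + 2·69.6060 = 221.7968

L=221.797 wrap1=215.08_deg wrap2=215.08_deg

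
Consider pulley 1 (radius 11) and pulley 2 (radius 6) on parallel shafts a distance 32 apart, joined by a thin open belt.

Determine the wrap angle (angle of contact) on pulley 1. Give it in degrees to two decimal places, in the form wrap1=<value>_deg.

wrap1=197.98_deg

open belt: β = asin((r2−r1)/C) = asin(-5/32) = -8.9893°
wrap1 = π − 2β = 197.9786°
wrap2 = π + 2β = 162.0214°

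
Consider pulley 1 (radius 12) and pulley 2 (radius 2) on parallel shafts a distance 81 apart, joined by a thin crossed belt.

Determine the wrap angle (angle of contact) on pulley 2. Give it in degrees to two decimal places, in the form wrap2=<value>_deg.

crossed belt: β = asin((r1+r2)/C) = asin(14/81) = 9.9530°
wrap1 = wrap2 = π + 2β = 199.9059°

wrap2=199.91_deg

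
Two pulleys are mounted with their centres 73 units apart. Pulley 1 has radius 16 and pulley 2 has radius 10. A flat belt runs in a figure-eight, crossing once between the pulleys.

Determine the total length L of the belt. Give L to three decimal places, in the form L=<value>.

crossed belt: β = asin((r1+r2)/C) = asin(26/73) = 20.8648°
wrap1 = wrap2 = π + 2β = 221.7296°
tangent length = C·cosβ = 68.2129
L = (r1+r2)·wrap + 2·C·cosβ = 26·3.8699 + 2·68.2129 = 237.0435

L=237.044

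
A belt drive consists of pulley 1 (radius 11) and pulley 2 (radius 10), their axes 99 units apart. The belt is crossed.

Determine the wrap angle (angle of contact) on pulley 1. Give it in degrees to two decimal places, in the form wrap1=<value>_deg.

crossed belt: β = asin((r1+r2)/C) = asin(21/99) = 12.2467°
wrap1 = wrap2 = π + 2β = 204.4934°

wrap1=204.49_deg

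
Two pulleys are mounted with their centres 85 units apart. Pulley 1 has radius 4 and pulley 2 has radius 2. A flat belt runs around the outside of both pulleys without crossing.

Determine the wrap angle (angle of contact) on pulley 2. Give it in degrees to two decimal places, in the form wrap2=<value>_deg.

open belt: β = asin((r2−r1)/C) = asin(-2/85) = -1.3483°
wrap1 = π − 2β = 182.6965°
wrap2 = π + 2β = 177.3035°

wrap2=177.30_deg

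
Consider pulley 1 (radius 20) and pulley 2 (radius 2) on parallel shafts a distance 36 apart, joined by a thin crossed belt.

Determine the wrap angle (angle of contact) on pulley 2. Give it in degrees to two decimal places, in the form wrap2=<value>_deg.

wrap2=255.34_deg

crossed belt: β = asin((r1+r2)/C) = asin(22/36) = 37.6699°
wrap1 = wrap2 = π + 2β = 255.3398°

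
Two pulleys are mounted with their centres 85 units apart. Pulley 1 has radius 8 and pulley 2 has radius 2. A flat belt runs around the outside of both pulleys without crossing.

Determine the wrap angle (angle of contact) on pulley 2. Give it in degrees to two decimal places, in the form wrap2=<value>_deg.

open belt: β = asin((r2−r1)/C) = asin(-6/85) = -4.0478°
wrap1 = π − 2β = 188.0955°
wrap2 = π + 2β = 171.9045°

wrap2=171.90_deg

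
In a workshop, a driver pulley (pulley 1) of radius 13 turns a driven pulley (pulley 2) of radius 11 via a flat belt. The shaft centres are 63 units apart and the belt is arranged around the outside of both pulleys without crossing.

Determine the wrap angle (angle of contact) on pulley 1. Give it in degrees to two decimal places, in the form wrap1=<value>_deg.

open belt: β = asin((r2−r1)/C) = asin(-2/63) = -1.8192°
wrap1 = π − 2β = 183.6384°
wrap2 = π + 2β = 176.3616°

wrap1=183.64_deg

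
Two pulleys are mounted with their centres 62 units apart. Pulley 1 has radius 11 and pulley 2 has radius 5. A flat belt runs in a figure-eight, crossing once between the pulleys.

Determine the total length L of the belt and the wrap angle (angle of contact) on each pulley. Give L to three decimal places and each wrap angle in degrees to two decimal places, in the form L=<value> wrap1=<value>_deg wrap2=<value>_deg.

crossed belt: β = asin((r1+r2)/C) = asin(16/62) = 14.9552°
wrap1 = wrap2 = π + 2β = 209.9105°
tangent length = C·cosβ = 59.8999
L = (r1+r2)·wrap + 2·C·cosβ = 16·3.6636 + 2·59.8999 = 178.4179

L=178.418 wrap1=209.91_deg wrap2=209.91_deg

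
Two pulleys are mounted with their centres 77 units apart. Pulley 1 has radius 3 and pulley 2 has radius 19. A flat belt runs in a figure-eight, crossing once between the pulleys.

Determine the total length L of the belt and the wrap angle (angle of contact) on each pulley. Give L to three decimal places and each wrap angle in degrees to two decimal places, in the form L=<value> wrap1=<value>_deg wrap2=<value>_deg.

L=229.445 wrap1=213.20_deg wrap2=213.20_deg

crossed belt: β = asin((r1+r2)/C) = asin(22/77) = 16.6015°
wrap1 = wrap2 = π + 2β = 213.2031°
tangent length = C·cosβ = 73.7902
L = (r1+r2)·wrap + 2·C·cosβ = 22·3.7211 + 2·73.7902 = 229.4446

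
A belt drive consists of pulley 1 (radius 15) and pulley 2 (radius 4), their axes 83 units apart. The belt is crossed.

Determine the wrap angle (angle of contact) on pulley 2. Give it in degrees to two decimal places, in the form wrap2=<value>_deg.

crossed belt: β = asin((r1+r2)/C) = asin(19/83) = 13.2332°
wrap1 = wrap2 = π + 2β = 206.4665°

wrap2=206.47_deg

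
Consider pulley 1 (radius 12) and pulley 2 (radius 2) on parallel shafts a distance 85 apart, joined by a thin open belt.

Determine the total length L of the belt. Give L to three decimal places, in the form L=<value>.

open belt: β = asin((r2−r1)/C) = asin(-10/85) = -6.7563°
wrap1 = π − 2β = 193.5127°
wrap2 = π + 2β = 166.4873°
tangent length = C·cosβ = 84.4097
L = r1·wrap1 + r2·wrap2 + 2·C·cosβ = 12·3.3774 + 2·2.9058 + 2·84.4097 = 215.1601

L=215.160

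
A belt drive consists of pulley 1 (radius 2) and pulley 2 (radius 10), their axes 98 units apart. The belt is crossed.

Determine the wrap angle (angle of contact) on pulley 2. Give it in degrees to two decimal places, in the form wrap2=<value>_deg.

crossed belt: β = asin((r1+r2)/C) = asin(12/98) = 7.0335°
wrap1 = wrap2 = π + 2β = 194.0669°

wrap2=194.07_deg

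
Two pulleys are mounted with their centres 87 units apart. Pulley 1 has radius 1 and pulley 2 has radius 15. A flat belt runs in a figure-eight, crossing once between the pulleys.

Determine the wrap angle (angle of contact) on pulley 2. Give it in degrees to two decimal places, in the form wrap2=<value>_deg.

crossed belt: β = asin((r1+r2)/C) = asin(16/87) = 10.5975°
wrap1 = wrap2 = π + 2β = 201.1950°

wrap2=201.19_deg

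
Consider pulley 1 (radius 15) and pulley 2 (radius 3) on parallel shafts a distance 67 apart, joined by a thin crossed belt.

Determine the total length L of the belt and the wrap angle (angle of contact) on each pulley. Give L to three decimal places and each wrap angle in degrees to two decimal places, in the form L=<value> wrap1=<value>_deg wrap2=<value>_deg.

crossed belt: β = asin((r1+r2)/C) = asin(18/67) = 15.5843°
wrap1 = wrap2 = π + 2β = 211.1687°
tangent length = C·cosβ = 64.5368
L = (r1+r2)·wrap + 2·C·cosβ = 18·3.6856 + 2·64.5368 = 195.4142

L=195.414 wrap1=211.17_deg wrap2=211.17_deg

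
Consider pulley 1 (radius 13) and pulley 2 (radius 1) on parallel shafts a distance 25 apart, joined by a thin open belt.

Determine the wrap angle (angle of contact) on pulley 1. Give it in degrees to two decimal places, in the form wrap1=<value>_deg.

open belt: β = asin((r2−r1)/C) = asin(-12/25) = -28.6854°
wrap1 = π − 2β = 237.3708°
wrap2 = π + 2β = 122.6292°

wrap1=237.37_deg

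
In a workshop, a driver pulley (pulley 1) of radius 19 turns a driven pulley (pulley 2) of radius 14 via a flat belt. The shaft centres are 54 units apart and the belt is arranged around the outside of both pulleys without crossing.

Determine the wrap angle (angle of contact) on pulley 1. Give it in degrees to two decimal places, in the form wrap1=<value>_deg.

open belt: β = asin((r2−r1)/C) = asin(-5/54) = -5.3128°
wrap1 = π − 2β = 190.6255°
wrap2 = π + 2β = 169.3745°

wrap1=190.63_deg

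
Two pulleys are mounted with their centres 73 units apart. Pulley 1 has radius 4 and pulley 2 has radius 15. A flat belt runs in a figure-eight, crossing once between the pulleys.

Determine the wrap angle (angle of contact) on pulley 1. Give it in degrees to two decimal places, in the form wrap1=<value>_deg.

wrap1=210.17_deg

crossed belt: β = asin((r1+r2)/C) = asin(19/73) = 15.0863°
wrap1 = wrap2 = π + 2β = 210.1726°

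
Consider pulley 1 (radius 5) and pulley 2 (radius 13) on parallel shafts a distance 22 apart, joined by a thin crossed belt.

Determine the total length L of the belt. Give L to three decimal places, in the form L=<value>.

crossed belt: β = asin((r1+r2)/C) = asin(18/22) = 54.9032°
wrap1 = wrap2 = π + 2β = 289.8064°
tangent length = C·cosβ = 12.6491
L = (r1+r2)·wrap + 2·C·cosβ = 18·5.0581 + 2·12.6491 = 116.3436

L=116.344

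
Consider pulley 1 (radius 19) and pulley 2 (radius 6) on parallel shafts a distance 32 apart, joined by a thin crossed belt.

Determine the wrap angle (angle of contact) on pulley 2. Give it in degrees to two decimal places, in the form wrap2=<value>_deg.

crossed belt: β = asin((r1+r2)/C) = asin(25/32) = 51.3752°
wrap1 = wrap2 = π + 2β = 282.7503°

wrap2=282.75_deg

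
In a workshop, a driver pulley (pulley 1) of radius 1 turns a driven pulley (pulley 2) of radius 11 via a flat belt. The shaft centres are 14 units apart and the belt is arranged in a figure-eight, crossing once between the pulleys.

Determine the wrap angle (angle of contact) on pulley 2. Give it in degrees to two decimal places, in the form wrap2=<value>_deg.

crossed belt: β = asin((r1+r2)/C) = asin(12/14) = 58.9973°
wrap1 = wrap2 = π + 2β = 297.9946°

wrap2=297.99_deg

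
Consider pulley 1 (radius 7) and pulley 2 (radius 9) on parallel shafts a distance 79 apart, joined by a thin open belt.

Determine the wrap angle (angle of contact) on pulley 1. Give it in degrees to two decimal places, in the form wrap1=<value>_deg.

wrap1=177.10_deg

open belt: β = asin((r2−r1)/C) = asin(2/79) = 1.4507°
wrap1 = π − 2β = 177.0986°
wrap2 = π + 2β = 182.9014°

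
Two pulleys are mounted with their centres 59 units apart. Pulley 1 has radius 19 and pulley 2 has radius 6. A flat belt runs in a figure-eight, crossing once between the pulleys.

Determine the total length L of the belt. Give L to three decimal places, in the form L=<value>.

L=207.301

crossed belt: β = asin((r1+r2)/C) = asin(25/59) = 25.0702°
wrap1 = wrap2 = π + 2β = 230.1405°
tangent length = C·cosβ = 53.4416
L = (r1+r2)·wrap + 2·C·cosβ = 25·4.0167 + 2·53.4416 = 207.3008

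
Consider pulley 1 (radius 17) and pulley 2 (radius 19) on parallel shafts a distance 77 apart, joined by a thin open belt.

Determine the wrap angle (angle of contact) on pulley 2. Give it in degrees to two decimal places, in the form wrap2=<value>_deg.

wrap2=182.98_deg

open belt: β = asin((r2−r1)/C) = asin(2/77) = 1.4884°
wrap1 = π − 2β = 177.0233°
wrap2 = π + 2β = 182.9767°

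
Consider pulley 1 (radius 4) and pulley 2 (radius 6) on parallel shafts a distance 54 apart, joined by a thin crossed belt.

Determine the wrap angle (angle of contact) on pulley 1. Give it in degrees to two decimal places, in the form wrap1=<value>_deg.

wrap1=201.34_deg

crossed belt: β = asin((r1+r2)/C) = asin(10/54) = 10.6719°
wrap1 = wrap2 = π + 2β = 201.3439°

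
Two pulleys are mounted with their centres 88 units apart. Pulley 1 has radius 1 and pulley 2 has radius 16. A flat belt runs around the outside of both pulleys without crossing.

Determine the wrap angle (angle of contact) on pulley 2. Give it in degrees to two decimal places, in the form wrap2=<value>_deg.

open belt: β = asin((r2−r1)/C) = asin(15/88) = 9.8142°
wrap1 = π − 2β = 160.3715°
wrap2 = π + 2β = 199.6285°

wrap2=199.63_deg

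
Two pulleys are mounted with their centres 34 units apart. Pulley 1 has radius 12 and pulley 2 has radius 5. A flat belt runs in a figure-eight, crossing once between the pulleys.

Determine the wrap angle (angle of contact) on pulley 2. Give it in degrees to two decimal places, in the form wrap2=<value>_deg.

crossed belt: β = asin((r1+r2)/C) = asin(17/34) = 30.0000°
wrap1 = wrap2 = π + 2β = 240.0000°

wrap2=240.00_deg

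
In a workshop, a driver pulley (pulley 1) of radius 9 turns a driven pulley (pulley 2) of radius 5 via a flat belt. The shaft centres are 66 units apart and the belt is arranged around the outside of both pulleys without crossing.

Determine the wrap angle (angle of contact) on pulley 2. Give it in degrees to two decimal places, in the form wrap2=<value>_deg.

wrap2=173.05_deg

open belt: β = asin((r2−r1)/C) = asin(-4/66) = -3.4746°
wrap1 = π − 2β = 186.9492°
wrap2 = π + 2β = 173.0508°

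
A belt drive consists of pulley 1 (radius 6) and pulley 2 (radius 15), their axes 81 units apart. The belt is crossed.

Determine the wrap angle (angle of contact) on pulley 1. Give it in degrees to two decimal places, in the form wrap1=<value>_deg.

wrap1=210.05_deg

crossed belt: β = asin((r1+r2)/C) = asin(21/81) = 15.0261°
wrap1 = wrap2 = π + 2β = 210.0522°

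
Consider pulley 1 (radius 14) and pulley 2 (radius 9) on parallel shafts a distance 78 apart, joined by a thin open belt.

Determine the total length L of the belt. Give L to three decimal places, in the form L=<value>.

open belt: β = asin((r2−r1)/C) = asin(-5/78) = -3.6753°
wrap1 = π − 2β = 187.3507°
wrap2 = π + 2β = 172.6493°
tangent length = C·cosβ = 77.8396
L = r1·wrap1 + r2·wrap2 + 2·C·cosβ = 14·3.2699 + 9·3.0133 + 2·77.8396 = 228.5773

L=228.577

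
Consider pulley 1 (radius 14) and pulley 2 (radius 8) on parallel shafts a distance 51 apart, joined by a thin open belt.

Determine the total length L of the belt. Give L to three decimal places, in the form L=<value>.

open belt: β = asin((r2−r1)/C) = asin(-6/51) = -6.7563°
wrap1 = π − 2β = 193.5127°
wrap2 = π + 2β = 166.4873°
tangent length = C·cosβ = 50.6458
L = r1·wrap1 + r2·wrap2 + 2·C·cosβ = 14·3.3774 + 8·2.9058 + 2·50.6458 = 171.8217

L=171.822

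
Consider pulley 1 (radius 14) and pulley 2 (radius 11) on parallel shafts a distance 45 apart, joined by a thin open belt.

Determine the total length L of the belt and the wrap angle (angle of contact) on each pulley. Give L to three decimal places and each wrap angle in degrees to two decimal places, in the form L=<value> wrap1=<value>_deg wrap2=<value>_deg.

L=168.740 wrap1=187.65_deg wrap2=172.35_deg

open belt: β = asin((r2−r1)/C) = asin(-3/45) = -3.8226°
wrap1 = π − 2β = 187.6451°
wrap2 = π + 2β = 172.3549°
tangent length = C·cosβ = 44.8999
L = r1·wrap1 + r2·wrap2 + 2·C·cosβ = 14·3.2750 + 11·3.0082 + 2·44.8999 = 168.7399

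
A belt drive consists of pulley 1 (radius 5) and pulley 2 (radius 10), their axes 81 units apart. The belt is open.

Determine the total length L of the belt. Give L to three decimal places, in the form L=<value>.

L=209.433

open belt: β = asin((r2−r1)/C) = asin(5/81) = 3.5390°
wrap1 = π − 2β = 172.9219°
wrap2 = π + 2β = 187.0781°
tangent length = C·cosβ = 80.8455
L = r1·wrap1 + r2·wrap2 + 2·C·cosβ = 5·3.0181 + 10·3.2651 + 2·80.8455 = 209.4326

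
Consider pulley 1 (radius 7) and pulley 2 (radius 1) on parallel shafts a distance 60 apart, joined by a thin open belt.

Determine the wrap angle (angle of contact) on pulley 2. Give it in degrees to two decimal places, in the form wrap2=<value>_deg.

open belt: β = asin((r2−r1)/C) = asin(-6/60) = -5.7392°
wrap1 = π − 2β = 191.4783°
wrap2 = π + 2β = 168.5217°

wrap2=168.52_deg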